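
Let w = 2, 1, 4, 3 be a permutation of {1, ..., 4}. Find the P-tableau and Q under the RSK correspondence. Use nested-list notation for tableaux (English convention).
Insert each entry of the permutation into P by Schensted row insertion, recording in Q the position of each new cell.

Insert 2: appended to row 1. P = [[2]], Q = [[1]].
Insert 1: 1 bumps 2 from row 1; 2 starts row 2. P = [[1], [2]], Q = [[1], [2]].
Insert 4: appended to row 1. P = [[1, 4], [2]], Q = [[1, 3], [2]].
Insert 3: 3 bumps 4 from row 1; 4 appends to row 2. P = [[1, 3], [2, 4]], Q = [[1, 3], [2, 4]].

So P = [[1, 3], [2, 4]], Q = [[1, 3], [2, 4]].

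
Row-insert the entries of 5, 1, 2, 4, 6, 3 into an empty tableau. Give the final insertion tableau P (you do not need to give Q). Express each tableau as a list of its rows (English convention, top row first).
P = [[1, 2, 3, 6], [4], [5]]

Insert 5: appended to row 1. P = [[5]].
Insert 1: 1 bumps 5 from row 1; 5 starts row 2. P = [[1], [5]].
Insert 2: appended to row 1. P = [[1, 2], [5]].
Insert 4: appended to row 1. P = [[1, 2, 4], [5]].
Insert 6: appended to row 1. P = [[1, 2, 4, 6], [5]].
Insert 3: 3 bumps 4 from row 1; 4 bumps 5 from row 2; 5 starts row 3. P = [[1, 2, 3, 6], [4], [5]].

So P = [[1, 2, 3, 6], [4], [5]].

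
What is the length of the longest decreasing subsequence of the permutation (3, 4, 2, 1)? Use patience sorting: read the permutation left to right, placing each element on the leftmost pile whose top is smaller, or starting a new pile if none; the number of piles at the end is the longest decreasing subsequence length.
3

3: new pile. tops = [3]
4: onto pile 1 (replacing 3). tops = [4]
2: new pile. tops = [4, 2]
1: new pile. tops = [4, 2, 1]

3 piles, so the longest decreasing subsequence has length 3.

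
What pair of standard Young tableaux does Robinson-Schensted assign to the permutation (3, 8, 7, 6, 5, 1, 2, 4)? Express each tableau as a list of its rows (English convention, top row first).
P = [[1, 2, 4], [3, 5], [6], [7], [8]], Q = [[1, 2, 8], [3, 7], [4], [5], [6]]

Insert each entry of the permutation into P by Schensted row insertion, recording in Q the position of each new cell.

Insert 3: appended to row 1. P = [[3]], Q = [[1]].
Insert 8: appended to row 1. P = [[3, 8]], Q = [[1, 2]].
Insert 7: 7 bumps 8 from row 1; 8 starts row 2. P = [[3, 7], [8]], Q = [[1, 2], [3]].
Insert 6: 6 bumps 7 from row 1; 7 bumps 8 from row 2; 8 starts row 3. P = [[3, 6], [7], [8]], Q = [[1, 2], [3], [4]].
Insert 5: 5 bumps 6 from row 1; 6 bumps 7 from row 2; 7 bumps 8 from row 3; 8 starts row 4. P = [[3, 5], [6], [7], [8]], Q = [[1, 2], [3], [4], [5]].
Insert 1: 1 bumps 3 from row 1; 3 bumps 6 from row 2; 6 bumps 7 from row 3; 7 bumps 8 from row 4; 8 starts row 5. P = [[1, 5], [3], [6], [7], [8]], Q = [[1, 2], [3], [4], [5], [6]].
Insert 2: 2 bumps 5 from row 1; 5 appends to row 2. P = [[1, 2], [3, 5], [6], [7], [8]], Q = [[1, 2], [3, 7], [4], [5], [6]].
Insert 4: appended to row 1. P = [[1, 2, 4], [3, 5], [6], [7], [8]], Q = [[1, 2, 8], [3, 7], [4], [5], [6]].

So P = [[1, 2, 4], [3, 5], [6], [7], [8]], Q = [[1, 2, 8], [3, 7], [4], [5], [6]].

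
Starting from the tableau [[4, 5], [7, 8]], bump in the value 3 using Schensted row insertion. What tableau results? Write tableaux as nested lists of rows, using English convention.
In row 1, 3 replaces 4 (the leftmost entry greater than 3); 4 is bumped to row 2. In row 2, 4 replaces 7 (the leftmost entry greater than 4); 7 is bumped to row 3. 7 starts a new row 3. The new tableau is [[3, 5], [4, 8], [7]].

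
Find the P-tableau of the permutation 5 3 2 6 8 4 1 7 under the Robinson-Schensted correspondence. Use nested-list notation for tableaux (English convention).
Insert 5: appended to row 1. P = [[5]].
Insert 3: 3 bumps 5 from row 1; 5 starts row 2. P = [[3], [5]].
Insert 2: 2 bumps 3 from row 1; 3 bumps 5 from row 2; 5 starts row 3. P = [[2], [3], [5]].
Insert 6: appended to row 1. P = [[2, 6], [3], [5]].
Insert 8: appended to row 1. P = [[2, 6, 8], [3], [5]].
Insert 4: 4 bumps 6 from row 1; 6 appends to row 2. P = [[2, 4, 8], [3, 6], [5]].
Insert 1: 1 bumps 2 from row 1; 2 bumps 3 from row 2; 3 bumps 5 from row 3; 5 starts row 4. P = [[1, 4, 8], [2, 6], [3], [5]].
Insert 7: 7 bumps 8 from row 1; 8 appends to row 2. P = [[1, 4, 7], [2, 6, 8], [3], [5]].

So P = [[1, 4, 7], [2, 6, 8], [3], [5]].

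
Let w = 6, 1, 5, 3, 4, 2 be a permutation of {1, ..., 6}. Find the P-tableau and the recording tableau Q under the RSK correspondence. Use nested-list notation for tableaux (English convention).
P = [[1, 2, 4], [3], [5], [6]], Q = [[1, 3, 5], [2], [4], [6]]

Insert each entry of the permutation into P by Schensted row insertion, recording in Q the position of each new cell.

Insert 6: appended to row 1. P = [[6]], Q = [[1]].
Insert 1: 1 bumps 6 from row 1; 6 starts row 2. P = [[1], [6]], Q = [[1], [2]].
Insert 5: appended to row 1. P = [[1, 5], [6]], Q = [[1, 3], [2]].
Insert 3: 3 bumps 5 from row 1; 5 bumps 6 from row 2; 6 starts row 3. P = [[1, 3], [5], [6]], Q = [[1, 3], [2], [4]].
Insert 4: appended to row 1. P = [[1, 3, 4], [5], [6]], Q = [[1, 3, 5], [2], [4]].
Insert 2: 2 bumps 3 from row 1; 3 bumps 5 from row 2; 5 bumps 6 from row 3; 6 starts row 4. P = [[1, 2, 4], [3], [5], [6]], Q = [[1, 3, 5], [2], [4], [6]].

So P = [[1, 2, 4], [3], [5], [6]], Q = [[1, 3, 5], [2], [4], [6]].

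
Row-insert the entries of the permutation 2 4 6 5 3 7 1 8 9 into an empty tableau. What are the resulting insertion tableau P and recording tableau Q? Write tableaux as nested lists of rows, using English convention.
P = [[1, 3, 5, 7, 8, 9], [2], [4], [6]], Q = [[1, 2, 3, 6, 8, 9], [4], [5], [7]]

Insert each entry of the permutation into P by Schensted row insertion, recording in Q the position of each new cell.

Insert 2: appended to row 1. P = [[2]], Q = [[1]].
Insert 4: appended to row 1. P = [[2, 4]], Q = [[1, 2]].
Insert 6: appended to row 1. P = [[2, 4, 6]], Q = [[1, 2, 3]].
Insert 5: 5 bumps 6 from row 1; 6 starts row 2. P = [[2, 4, 5], [6]], Q = [[1, 2, 3], [4]].
Insert 3: 3 bumps 4 from row 1; 4 bumps 6 from row 2; 6 starts row 3. P = [[2, 3, 5], [4], [6]], Q = [[1, 2, 3], [4], [5]].
Insert 7: appended to row 1. P = [[2, 3, 5, 7], [4], [6]], Q = [[1, 2, 3, 6], [4], [5]].
Insert 1: 1 bumps 2 from row 1; 2 bumps 4 from row 2; 4 bumps 6 from row 3; 6 starts row 4. P = [[1, 3, 5, 7], [2], [4], [6]], Q = [[1, 2, 3, 6], [4], [5], [7]].
Insert 8: appended to row 1. P = [[1, 3, 5, 7, 8], [2], [4], [6]], Q = [[1, 2, 3, 6, 8], [4], [5], [7]].
Insert 9: appended to row 1. P = [[1, 3, 5, 7, 8, 9], [2], [4], [6]], Q = [[1, 2, 3, 6, 8, 9], [4], [5], [7]].

So P = [[1, 3, 5, 7, 8, 9], [2], [4], [6]], Q = [[1, 2, 3, 6, 8, 9], [4], [5], [7]].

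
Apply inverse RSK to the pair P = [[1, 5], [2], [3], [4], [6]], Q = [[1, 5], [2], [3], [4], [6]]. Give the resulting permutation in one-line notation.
6 4 3 2 5 1

Reverse the RSK construction: for i from n down to 1, find the cell of Q containing i, remove the entry at that cell from P, and reverse-bump it up through P; the value ejected from row 1 is w(i).

Step i=6: Q has 6 at row 5, column 1; remove 6 from row 5 of P and reverse-bump: 6 enters row 4 and ejects 4; 4 enters row 3 and ejects 3; 3 enters row 2 and ejects 2; 2 enters row 1 and ejects 1. So w(6) = 1. P is now [[2, 5], [3], [4], [6]].
Step i=5: Q has 5 at row 1, column 2; remove that cell from P, ejecting 5. So w(5) = 5. P is now [[2], [3], [4], [6]].
Step i=4: Q has 4 at row 4, column 1; remove 6 from row 4 of P and reverse-bump: 6 enters row 3 and ejects 4; 4 enters row 2 and ejects 3; 3 enters row 1 and ejects 2. So w(4) = 2. P is now [[3], [4], [6]].
Step i=3: Q has 3 at row 3, column 1; remove 6 from row 3 of P and reverse-bump: 6 enters row 2 and ejects 4; 4 enters row 1 and ejects 3. So w(3) = 3. P is now [[4], [6]].
Step i=2: Q has 2 at row 2, column 1; remove 6 from row 2 of P and reverse-bump: 6 enters row 1 and ejects 4. So w(2) = 4. P is now [[6]].
Step i=1: Q has 1 at row 1, column 1; remove that cell from P, ejecting 6. So w(1) = 6. P is now [].

So w = 6 4 3 2 5 1.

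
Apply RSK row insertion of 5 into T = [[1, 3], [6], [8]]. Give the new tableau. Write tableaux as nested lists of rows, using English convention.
[[1, 3, 5], [6], [8]]

5 is larger than every entry of row 1, so it is appended to row 1. The new tableau is [[1, 3, 5], [6], [8]].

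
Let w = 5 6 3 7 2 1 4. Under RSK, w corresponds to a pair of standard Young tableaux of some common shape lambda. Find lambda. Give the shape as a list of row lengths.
Row-insert each entry into an empty tableau.

After inserting 5: P = [[5]].
After inserting 6: P = [[5, 6]].
After inserting 3: P = [[3, 6], [5]].
After inserting 7: P = [[3, 6, 7], [5]].
After inserting 2: P = [[2, 6, 7], [3], [5]].
After inserting 1: P = [[1, 6, 7], [2], [3], [5]].
After inserting 4: P = [[1, 4, 7], [2, 6], [3], [5]].

The final insertion tableau P = [[1, 4, 7], [2, 6], [3], [5]] has shape [3, 2, 1, 1].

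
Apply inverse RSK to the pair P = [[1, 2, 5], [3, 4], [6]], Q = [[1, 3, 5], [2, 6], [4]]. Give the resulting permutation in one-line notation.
Reverse the RSK construction: for i from n down to 1, find the cell of Q containing i, remove the entry at that cell from P, and reverse-bump it up through P; the value ejected from row 1 is w(i).

Step i=6: Q has 6 at row 2, column 2; remove 4 from row 2 of P and reverse-bump: 4 enters row 1 and ejects 2. So w(6) = 2. P is now [[1, 4, 5], [3], [6]].
Step i=5: Q has 5 at row 1, column 3; remove that cell from P, ejecting 5. So w(5) = 5. P is now [[1, 4], [3], [6]].
Step i=4: Q has 4 at row 3, column 1; remove 6 from row 3 of P and reverse-bump: 6 enters row 2 and ejects 3; 3 enters row 1 and ejects 1. So w(4) = 1. P is now [[3, 4], [6]].
Step i=3: Q has 3 at row 1, column 2; remove that cell from P, ejecting 4. So w(3) = 4. P is now [[3], [6]].
Step i=2: Q has 2 at row 2, column 1; remove 6 from row 2 of P and reverse-bump: 6 enters row 1 and ejects 3. So w(2) = 3. P is now [[6]].
Step i=1: Q has 1 at row 1, column 1; remove that cell from P, ejecting 6. So w(1) = 6. P is now [].

So w = 6 3 4 1 5 2.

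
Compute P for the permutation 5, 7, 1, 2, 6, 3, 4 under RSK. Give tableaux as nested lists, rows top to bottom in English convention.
After inserting 5: P = [[5]].
After inserting 7: P = [[5, 7]].
After inserting 1: P = [[1, 7], [5]].
After inserting 2: P = [[1, 2], [5, 7]].
After inserting 6: P = [[1, 2, 6], [5, 7]].
After inserting 3: P = [[1, 2, 3], [5, 6], [7]].
After inserting 4: P = [[1, 2, 3, 4], [5, 6], [7]].

So P = [[1, 2, 3, 4], [5, 6], [7]].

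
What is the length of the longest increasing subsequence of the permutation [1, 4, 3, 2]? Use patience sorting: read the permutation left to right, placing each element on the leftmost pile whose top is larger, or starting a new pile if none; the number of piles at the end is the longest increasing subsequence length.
1: new pile. tops = [1]
4: new pile. tops = [1, 4]
3: onto pile 2 (replacing 4). tops = [1, 3]
2: onto pile 2 (replacing 3). tops = [1, 2]

2 piles, so the longest increasing subsequence has length 2.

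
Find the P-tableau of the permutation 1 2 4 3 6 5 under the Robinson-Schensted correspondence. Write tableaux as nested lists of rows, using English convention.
Insert 1: appended to row 1. P = [[1]].
Insert 2: appended to row 1. P = [[1, 2]].
Insert 4: appended to row 1. P = [[1, 2, 4]].
Insert 3: 3 bumps 4 from row 1; 4 starts row 2. P = [[1, 2, 3], [4]].
Insert 6: appended to row 1. P = [[1, 2, 3, 6], [4]].
Insert 5: 5 bumps 6 from row 1; 6 appends to row 2. P = [[1, 2, 3, 5], [4, 6]].

So P = [[1, 2, 3, 5], [4, 6]].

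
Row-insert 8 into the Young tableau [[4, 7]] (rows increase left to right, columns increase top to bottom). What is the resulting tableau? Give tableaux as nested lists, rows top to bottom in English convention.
8 is larger than every entry of row 1, so it is appended to row 1. The new tableau is [[4, 7, 8]].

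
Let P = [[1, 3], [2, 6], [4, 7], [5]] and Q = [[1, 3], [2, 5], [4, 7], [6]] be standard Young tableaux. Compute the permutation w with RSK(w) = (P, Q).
5 4 7 2 6 1 3

Reverse the RSK construction: for i from n down to 1, find the cell of Q containing i, remove the entry at that cell from P, and reverse-bump it up through P; the value ejected from row 1 is w(i).

Step i=7: Q has 7 at row 3, column 2; remove 7 from row 3 of P and reverse-bump: 7 enters row 2 and ejects 6; 6 enters row 1 and ejects 3. So w(7) = 3. P is now [[1, 6], [2, 7], [4], [5]].
Step i=6: Q has 6 at row 4, column 1; remove 5 from row 4 of P and reverse-bump: 5 enters row 3 and ejects 4; 4 enters row 2 and ejects 2; 2 enters row 1 and ejects 1. So w(6) = 1. P is now [[2, 6], [4, 7], [5]].
Step i=5: Q has 5 at row 2, column 2; remove 7 from row 2 of P and reverse-bump: 7 enters row 1 and ejects 6. So w(5) = 6. P is now [[2, 7], [4], [5]].
Step i=4: Q has 4 at row 3, column 1; remove 5 from row 3 of P and reverse-bump: 5 enters row 2 and ejects 4; 4 enters row 1 and ejects 2. So w(4) = 2. P is now [[4, 7], [5]].
Step i=3: Q has 3 at row 1, column 2; remove that cell from P, ejecting 7. So w(3) = 7. P is now [[4], [5]].
Step i=2: Q has 2 at row 2, column 1; remove 5 from row 2 of P and reverse-bump: 5 enters row 1 and ejects 4. So w(2) = 4. P is now [[5]].
Step i=1: Q has 1 at row 1, column 1; remove that cell from P, ejecting 5. So w(1) = 5. P is now [].

So w = 5 4 7 2 6 1 3.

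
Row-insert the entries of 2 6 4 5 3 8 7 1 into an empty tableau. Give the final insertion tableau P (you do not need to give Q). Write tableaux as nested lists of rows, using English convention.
After inserting 2: P = [[2]].
After inserting 6: P = [[2, 6]].
After inserting 4: P = [[2, 4], [6]].
After inserting 5: P = [[2, 4, 5], [6]].
After inserting 3: P = [[2, 3, 5], [4], [6]].
After inserting 8: P = [[2, 3, 5, 8], [4], [6]].
After inserting 7: P = [[2, 3, 5, 7], [4, 8], [6]].
After inserting 1: P = [[1, 3, 5, 7], [2, 8], [4], [6]].

So P = [[1, 3, 5, 7], [2, 8], [4], [6]].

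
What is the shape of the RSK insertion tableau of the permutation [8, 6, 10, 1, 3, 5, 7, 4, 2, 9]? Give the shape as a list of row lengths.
Row-insert each entry into an empty tableau.

After inserting 8: P = [[8]].
After inserting 6: P = [[6], [8]].
After inserting 10: P = [[6, 10], [8]].
After inserting 1: P = [[1, 10], [6], [8]].
After inserting 3: P = [[1, 3], [6, 10], [8]].
After inserting 5: P = [[1, 3, 5], [6, 10], [8]].
After inserting 7: P = [[1, 3, 5, 7], [6, 10], [8]].
After inserting 4: P = [[1, 3, 4, 7], [5, 10], [6], [8]].
After inserting 2: P = [[1, 2, 4, 7], [3, 10], [5], [6], [8]].
After inserting 9: P = [[1, 2, 4, 7, 9], [3, 10], [5], [6], [8]].

The final insertion tableau P = [[1, 2, 4, 7, 9], [3, 10], [5], [6], [8]] has shape [5, 2, 1, 1, 1].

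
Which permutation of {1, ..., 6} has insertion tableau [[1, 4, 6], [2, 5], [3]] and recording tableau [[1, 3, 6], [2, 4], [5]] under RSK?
Reverse the RSK construction: for i from n down to 1, find the cell of Q containing i, remove the entry at that cell from P, and reverse-bump it up through P; the value ejected from row 1 is w(i).

Step i=6: Q has 6 at row 1, column 3; remove that cell from P, ejecting 6. So w(6) = 6. P is now [[1, 4], [2, 5], [3]].
Step i=5: Q has 5 at row 3, column 1; remove 3 from row 3 of P and reverse-bump: 3 enters row 2 and ejects 2; 2 enters row 1 and ejects 1. So w(5) = 1. P is now [[2, 4], [3, 5]].
Step i=4: Q has 4 at row 2, column 2; remove 5 from row 2 of P and reverse-bump: 5 enters row 1 and ejects 4. So w(4) = 4. P is now [[2, 5], [3]].
Step i=3: Q has 3 at row 1, column 2; remove that cell from P, ejecting 5. So w(3) = 5. P is now [[2], [3]].
Step i=2: Q has 2 at row 2, column 1; remove 3 from row 2 of P and reverse-bump: 3 enters row 1 and ejects 2. So w(2) = 2. P is now [[3]].
Step i=1: Q has 1 at row 1, column 1; remove that cell from P, ejecting 3. So w(1) = 3. P is now [].

So w = 3 2 5 4 1 6.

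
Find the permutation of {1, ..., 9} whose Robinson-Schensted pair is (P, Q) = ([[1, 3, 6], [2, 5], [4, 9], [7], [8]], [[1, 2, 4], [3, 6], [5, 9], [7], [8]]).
4 8 7 9 5 6 2 1 3

Reverse the RSK construction: for i from n down to 1, find the cell of Q containing i, remove the entry at that cell from P, and reverse-bump it up through P; the value ejected from row 1 is w(i).

Step i=9: Q has 9 at row 3, column 2; remove 9 from row 3 of P and reverse-bump: 9 enters row 2 and ejects 5; 5 enters row 1 and ejects 3. So w(9) = 3. P is now [[1, 5, 6], [2, 9], [4], [7], [8]].
Step i=8: Q has 8 at row 5, column 1; remove 8 from row 5 of P and reverse-bump: 8 enters row 4 and ejects 7; 7 enters row 3 and ejects 4; 4 enters row 2 and ejects 2; 2 enters row 1 and ejects 1. So w(8) = 1. P is now [[2, 5, 6], [4, 9], [7], [8]].
Step i=7: Q has 7 at row 4, column 1; remove 8 from row 4 of P and reverse-bump: 8 enters row 3 and ejects 7; 7 enters row 2 and ejects 4; 4 enters row 1 and ejects 2. So w(7) = 2. P is now [[4, 5, 6], [7, 9], [8]].
Step i=6: Q has 6 at row 2, column 2; remove 9 from row 2 of P and reverse-bump: 9 enters row 1 and ejects 6. So w(6) = 6. P is now [[4, 5, 9], [7], [8]].
Step i=5: Q has 5 at row 3, column 1; remove 8 from row 3 of P and reverse-bump: 8 enters row 2 and ejects 7; 7 enters row 1 and ejects 5. So w(5) = 5. P is now [[4, 7, 9], [8]].
Step i=4: Q has 4 at row 1, column 3; remove that cell from P, ejecting 9. So w(4) = 9. P is now [[4, 7], [8]].
Step i=3: Q has 3 at row 2, column 1; remove 8 from row 2 of P and reverse-bump: 8 enters row 1 and ejects 7. So w(3) = 7. P is now [[4, 8]].
Step i=2: Q has 2 at row 1, column 2; remove that cell from P, ejecting 8. So w(2) = 8. P is now [[4]].
Step i=1: Q has 1 at row 1, column 1; remove that cell from P, ejecting 4. So w(1) = 4. P is now [].

So w = 4 8 7 9 5 6 2 1 3.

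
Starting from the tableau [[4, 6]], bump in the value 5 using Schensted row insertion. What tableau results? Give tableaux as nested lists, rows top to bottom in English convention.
[[4, 5], [6]]

In row 1, 5 replaces 6 (the leftmost entry greater than 5); 6 is bumped to row 2. 6 starts a new row 2. The new tableau is [[4, 5], [6]].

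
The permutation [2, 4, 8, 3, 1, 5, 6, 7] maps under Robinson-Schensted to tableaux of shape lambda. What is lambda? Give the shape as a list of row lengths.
[5, 2, 1]

Row-insert each entry into an empty tableau.

After inserting 2: P = [[2]].
After inserting 4: P = [[2, 4]].
After inserting 8: P = [[2, 4, 8]].
After inserting 3: P = [[2, 3, 8], [4]].
After inserting 1: P = [[1, 3, 8], [2], [4]].
After inserting 5: P = [[1, 3, 5], [2, 8], [4]].
After inserting 6: P = [[1, 3, 5, 6], [2, 8], [4]].
After inserting 7: P = [[1, 3, 5, 6, 7], [2, 8], [4]].

The final insertion tableau P = [[1, 3, 5, 6, 7], [2, 8], [4]] has shape [5, 2, 1].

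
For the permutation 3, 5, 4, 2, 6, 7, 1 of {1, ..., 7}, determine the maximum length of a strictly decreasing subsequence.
4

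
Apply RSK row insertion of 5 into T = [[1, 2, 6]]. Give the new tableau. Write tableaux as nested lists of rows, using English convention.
In row 1, 5 replaces 6 (the leftmost entry greater than 5); 6 is bumped to row 2. 6 starts a new row 2. The new tableau is [[1, 2, 5], [6]].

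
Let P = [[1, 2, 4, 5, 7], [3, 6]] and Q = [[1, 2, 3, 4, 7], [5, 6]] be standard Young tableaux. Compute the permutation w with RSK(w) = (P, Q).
1 3 4 6 2 5 7

Reverse RSK: for i = n, n-1, ..., 1, locate i in Q, remove the corresponding corner cell from P, and reverse-bump its entry up through P; the value ejected from row 1 is w(i).

So w = 1 3 4 6 2 5 7.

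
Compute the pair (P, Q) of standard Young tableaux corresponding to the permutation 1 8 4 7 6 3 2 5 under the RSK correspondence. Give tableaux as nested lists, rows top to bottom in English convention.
Insert each entry of the permutation into P by Schensted row insertion, recording in Q the position of each new cell.

Insert 1: appended to row 1. P = [[1]].
Insert 8: appended to row 1. P = [[1, 8]].
Insert 4: 4 bumps 8 from row 1; 8 starts row 2. P = [[1, 4], [8]].
Insert 7: appended to row 1. P = [[1, 4, 7], [8]].
Insert 6: 6 bumps 7 from row 1; 7 bumps 8 from row 2; 8 starts row 3. P = [[1, 4, 6], [7], [8]].
Insert 3: 3 bumps 4 from row 1; 4 bumps 7 from row 2; 7 bumps 8 from row 3; 8 starts row 4. P = [[1, 3, 6], [4], [7], [8]].
Insert 2: 2 bumps 3 from row 1; 3 bumps 4 from row 2; 4 bumps 7 from row 3; 7 bumps 8 from row 4; 8 starts row 5. P = [[1, 2, 6], [3], [4], [7], [8]].
Insert 5: 5 bumps 6 from row 1; 6 appends to row 2. P = [[1, 2, 5], [3, 6], [4], [7], [8]].

So P = [[1, 2, 5], [3, 6], [4], [7], [8]], Q = [[1, 2, 4], [3, 8], [5], [6], [7]].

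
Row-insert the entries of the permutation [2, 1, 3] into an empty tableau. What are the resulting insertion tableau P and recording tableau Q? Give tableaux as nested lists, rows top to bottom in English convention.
Insert each entry of the permutation into P by Schensted row insertion, recording in Q the position of each new cell.

Insert 2: appended to row 1. P = [[2]], Q = [[1]].
Insert 1: 1 bumps 2 from row 1; 2 starts row 2. P = [[1], [2]], Q = [[1], [2]].
Insert 3: appended to row 1. P = [[1, 3], [2]], Q = [[1, 3], [2]].

So P = [[1, 3], [2]], Q = [[1, 3], [2]].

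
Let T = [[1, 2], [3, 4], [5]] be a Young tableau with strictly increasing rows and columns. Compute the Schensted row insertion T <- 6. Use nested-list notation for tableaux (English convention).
6 is larger than every entry of row 1, so it is appended to row 1. The new tableau is [[1, 2, 6], [3, 4], [5]].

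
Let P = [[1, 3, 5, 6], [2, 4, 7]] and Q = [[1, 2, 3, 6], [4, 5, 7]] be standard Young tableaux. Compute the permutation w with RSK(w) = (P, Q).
Reverse RSK: for i = n, n-1, ..., 1, locate i in Q, remove the corresponding corner cell from P, and reverse-bump its entry up through P; the value ejected from row 1 is w(i).

So w = 2 4 5 1 3 7 6.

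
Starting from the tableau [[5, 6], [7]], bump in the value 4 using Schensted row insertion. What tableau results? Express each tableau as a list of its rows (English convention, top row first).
[[4, 6], [5], [7]]

In row 1, 4 replaces 5 (the leftmost entry greater than 4); 5 is bumped to row 2. In row 2, 5 replaces 7 (the leftmost entry greater than 5); 7 is bumped to row 3. 7 starts a new row 3. The new tableau is [[4, 6], [5], [7]].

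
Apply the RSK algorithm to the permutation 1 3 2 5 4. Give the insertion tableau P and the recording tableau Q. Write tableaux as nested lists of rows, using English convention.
Insert each entry of the permutation into P by Schensted row insertion, recording in Q the position of each new cell.

Insert 1: appended to row 1. P = [[1]], Q = [[1]].
Insert 3: appended to row 1. P = [[1, 3]], Q = [[1, 2]].
Insert 2: 2 bumps 3 from row 1; 3 starts row 2. P = [[1, 2], [3]], Q = [[1, 2], [3]].
Insert 5: appended to row 1. P = [[1, 2, 5], [3]], Q = [[1, 2, 4], [3]].
Insert 4: 4 bumps 5 from row 1; 5 appends to row 2. P = [[1, 2, 4], [3, 5]], Q = [[1, 2, 4], [3, 5]].

So P = [[1, 2, 4], [3, 5]], Q = [[1, 2, 4], [3, 5]].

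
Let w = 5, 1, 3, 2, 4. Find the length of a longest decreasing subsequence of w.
3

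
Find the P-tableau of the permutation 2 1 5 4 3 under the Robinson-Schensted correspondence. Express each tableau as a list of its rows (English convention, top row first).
After inserting 2: P = [[2]].
After inserting 1: P = [[1], [2]].
After inserting 5: P = [[1, 5], [2]].
After inserting 4: P = [[1, 4], [2, 5]].
After inserting 3: P = [[1, 3], [2, 4], [5]].

So P = [[1, 3], [2, 4], [5]].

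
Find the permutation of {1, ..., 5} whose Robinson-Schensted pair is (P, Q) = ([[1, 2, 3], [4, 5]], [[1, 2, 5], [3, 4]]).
4 5 1 2 3

Reverse the RSK construction: for i from n down to 1, find the cell of Q containing i, remove the entry at that cell from P, and reverse-bump it up through P; the value ejected from row 1 is w(i).

Step i=5: Q has 5 at row 1, column 3; remove that cell from P, ejecting 3. So w(5) = 3. P is now [[1, 2], [4, 5]].
Step i=4: Q has 4 at row 2, column 2; remove 5 from row 2 of P and reverse-bump: 5 enters row 1 and ejects 2. So w(4) = 2. P is now [[1, 5], [4]].
Step i=3: Q has 3 at row 2, column 1; remove 4 from row 2 of P and reverse-bump: 4 enters row 1 and ejects 1. So w(3) = 1. P is now [[4, 5]].
Step i=2: Q has 2 at row 1, column 2; remove that cell from P, ejecting 5. So w(2) = 5. P is now [[4]].
Step i=1: Q has 1 at row 1, column 1; remove that cell from P, ejecting 4. So w(1) = 4. P is now [].

So w = 4 5 1 2 3.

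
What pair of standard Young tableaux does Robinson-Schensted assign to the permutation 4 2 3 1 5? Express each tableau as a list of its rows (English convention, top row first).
Insert each entry of the permutation into P by Schensted row insertion, recording in Q the position of each new cell.

After inserting 4: P = [[4]].
After inserting 2: P = [[2], [4]].
After inserting 3: P = [[2, 3], [4]].
After inserting 1: P = [[1, 3], [2], [4]].
After inserting 5: P = [[1, 3, 5], [2], [4]].

So P = [[1, 3, 5], [2], [4]], Q = [[1, 3, 5], [2], [4]].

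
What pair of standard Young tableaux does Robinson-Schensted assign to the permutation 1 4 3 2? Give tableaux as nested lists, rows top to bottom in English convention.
Insert each entry of the permutation into P by Schensted row insertion, recording in Q the position of each new cell.

Insert 1: appended to row 1. P = [[1]].
Insert 4: appended to row 1. P = [[1, 4]].
Insert 3: 3 bumps 4 from row 1; 4 starts row 2. P = [[1, 3], [4]].
Insert 2: 2 bumps 3 from row 1; 3 bumps 4 from row 2; 4 starts row 3. P = [[1, 2], [3], [4]].

So P = [[1, 2], [3], [4]], Q = [[1, 2], [3], [4]].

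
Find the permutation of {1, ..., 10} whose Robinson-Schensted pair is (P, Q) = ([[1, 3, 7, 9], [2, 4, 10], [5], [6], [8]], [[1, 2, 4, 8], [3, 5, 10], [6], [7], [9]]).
2 6 1 8 7 5 4 10 3 9

Reverse RSK: for i = n, n-1, ..., 1, locate i in Q, remove the corresponding corner cell from P, and reverse-bump its entry up through P; the value ejected from row 1 is w(i).

So w = 2 6 1 8 7 5 4 10 3 9.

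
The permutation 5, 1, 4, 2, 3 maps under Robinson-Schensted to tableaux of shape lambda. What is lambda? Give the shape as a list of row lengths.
RSK row insertion gives P = [[1, 2, 3], [4], [5]], which has shape [3, 1, 1].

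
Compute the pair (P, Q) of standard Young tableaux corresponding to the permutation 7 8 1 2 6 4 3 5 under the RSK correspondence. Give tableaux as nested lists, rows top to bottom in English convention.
P = [[1, 2, 3, 5], [4, 8], [6], [7]], Q = [[1, 2, 5, 8], [3, 4], [6], [7]]

Insert each entry of the permutation into P by Schensted row insertion, recording in Q the position of each new cell.

Insert 7: appended to row 1. P = [[7]], Q = [[1]].
Insert 8: appended to row 1. P = [[7, 8]], Q = [[1, 2]].
Insert 1: 1 bumps 7 from row 1; 7 starts row 2. P = [[1, 8], [7]], Q = [[1, 2], [3]].
Insert 2: 2 bumps 8 from row 1; 8 appends to row 2. P = [[1, 2], [7, 8]], Q = [[1, 2], [3, 4]].
Insert 6: appended to row 1. P = [[1, 2, 6], [7, 8]], Q = [[1, 2, 5], [3, 4]].
Insert 4: 4 bumps 6 from row 1; 6 bumps 7 from row 2; 7 starts row 3. P = [[1, 2, 4], [6, 8], [7]], Q = [[1, 2, 5], [3, 4], [6]].
Insert 3: 3 bumps 4 from row 1; 4 bumps 6 from row 2; 6 bumps 7 from row 3; 7 starts row 4. P = [[1, 2, 3], [4, 8], [6], [7]], Q = [[1, 2, 5], [3, 4], [6], [7]].
Insert 5: appended to row 1. P = [[1, 2, 3, 5], [4, 8], [6], [7]], Q = [[1, 2, 5, 8], [3, 4], [6], [7]].

So P = [[1, 2, 3, 5], [4, 8], [6], [7]], Q = [[1, 2, 5, 8], [3, 4], [6], [7]].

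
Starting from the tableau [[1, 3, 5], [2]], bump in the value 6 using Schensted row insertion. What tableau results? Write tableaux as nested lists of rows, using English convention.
[[1, 3, 5, 6], [2]]

6 is larger than every entry of row 1, so it is appended to row 1. The new tableau is [[1, 3, 5, 6], [2]].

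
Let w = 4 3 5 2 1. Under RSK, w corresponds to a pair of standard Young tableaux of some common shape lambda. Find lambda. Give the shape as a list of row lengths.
[2, 1, 1, 1]

Row-insert each entry into an empty tableau.

After inserting 4: P = [[4]].
After inserting 3: P = [[3], [4]].
After inserting 5: P = [[3, 5], [4]].
After inserting 2: P = [[2, 5], [3], [4]].
After inserting 1: P = [[1, 5], [2], [3], [4]].

The final insertion tableau P = [[1, 5], [2], [3], [4]] has shape [2, 1, 1, 1].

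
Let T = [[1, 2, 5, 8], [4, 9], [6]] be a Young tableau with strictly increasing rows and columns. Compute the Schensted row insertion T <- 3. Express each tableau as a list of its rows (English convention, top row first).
In row 1, 3 replaces 5 (the leftmost entry greater than 3); 5 is bumped to row 2. In row 2, 5 replaces 9 (the leftmost entry greater than 5); 9 is bumped to row 3. 9 is appended to row 3. The new tableau is [[1, 2, 3, 8], [4, 5], [6, 9]].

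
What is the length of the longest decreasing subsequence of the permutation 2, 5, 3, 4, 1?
3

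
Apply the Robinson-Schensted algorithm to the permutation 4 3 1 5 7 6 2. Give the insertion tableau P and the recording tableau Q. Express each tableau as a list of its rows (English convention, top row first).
Insert each entry of the permutation into P by Schensted row insertion, recording in Q the position of each new cell.

Insert 4: appended to row 1. P = [[4]], Q = [[1]].
Insert 3: 3 bumps 4 from row 1; 4 starts row 2. P = [[3], [4]], Q = [[1], [2]].
Insert 1: 1 bumps 3 from row 1; 3 bumps 4 from row 2; 4 starts row 3. P = [[1], [3], [4]], Q = [[1], [2], [3]].
Insert 5: appended to row 1. P = [[1, 5], [3], [4]], Q = [[1, 4], [2], [3]].
Insert 7: appended to row 1. P = [[1, 5, 7], [3], [4]], Q = [[1, 4, 5], [2], [3]].
Insert 6: 6 bumps 7 from row 1; 7 appends to row 2. P = [[1, 5, 6], [3, 7], [4]], Q = [[1, 4, 5], [2, 6], [3]].
Insert 2: 2 bumps 5 from row 1; 5 bumps 7 from row 2; 7 appends to row 3. P = [[1, 2, 6], [3, 5], [4, 7]], Q = [[1, 4, 5], [2, 6], [3, 7]].

So P = [[1, 2, 6], [3, 5], [4, 7]], Q = [[1, 4, 5], [2, 6], [3, 7]].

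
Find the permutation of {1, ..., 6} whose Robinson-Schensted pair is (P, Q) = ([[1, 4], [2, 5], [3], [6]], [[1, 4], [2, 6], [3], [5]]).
6 3 2 5 1 4

Reverse the RSK construction: for i from n down to 1, find the cell of Q containing i, remove the entry at that cell from P, and reverse-bump it up through P; the value ejected from row 1 is w(i).

Step i=6: Q has 6 at row 2, column 2; remove 5 from row 2 of P and reverse-bump: 5 enters row 1 and ejects 4. So w(6) = 4. P is now [[1, 5], [2], [3], [6]].
Step i=5: Q has 5 at row 4, column 1; remove 6 from row 4 of P and reverse-bump: 6 enters row 3 and ejects 3; 3 enters row 2 and ejects 2; 2 enters row 1 and ejects 1. So w(5) = 1. P is now [[2, 5], [3], [6]].
Step i=4: Q has 4 at row 1, column 2; remove that cell from P, ejecting 5. So w(4) = 5. P is now [[2], [3], [6]].
Step i=3: Q has 3 at row 3, column 1; remove 6 from row 3 of P and reverse-bump: 6 enters row 2 and ejects 3; 3 enters row 1 and ejects 2. So w(3) = 2. P is now [[3], [6]].
Step i=2: Q has 2 at row 2, column 1; remove 6 from row 2 of P and reverse-bump: 6 enters row 1 and ejects 3. So w(2) = 3. P is now [[6]].
Step i=1: Q has 1 at row 1, column 1; remove that cell from P, ejecting 6. So w(1) = 6. P is now [].

So w = 6 3 2 5 1 4.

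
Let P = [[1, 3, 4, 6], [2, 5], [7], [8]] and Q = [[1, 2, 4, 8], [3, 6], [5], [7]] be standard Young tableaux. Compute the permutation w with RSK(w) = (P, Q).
2 8 3 7 1 5 4 6

Reverse RSK: for i = n, n-1, ..., 1, locate i in Q, remove the corresponding corner cell from P, and reverse-bump its entry up through P; the value ejected from row 1 is w(i).

So w = 2 8 3 7 1 5 4 6.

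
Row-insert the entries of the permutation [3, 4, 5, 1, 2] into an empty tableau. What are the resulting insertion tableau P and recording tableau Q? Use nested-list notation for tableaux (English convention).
P = [[1, 2, 5], [3, 4]], Q = [[1, 2, 3], [4, 5]]

Insert each entry of the permutation into P by Schensted row insertion, recording in Q the position of each new cell.

Insert 3: appended to row 1. P = [[3]].
Insert 4: appended to row 1. P = [[3, 4]].
Insert 5: appended to row 1. P = [[3, 4, 5]].
Insert 1: 1 bumps 3 from row 1; 3 starts row 2. P = [[1, 4, 5], [3]].
Insert 2: 2 bumps 4 from row 1; 4 appends to row 2. P = [[1, 2, 5], [3, 4]].

So P = [[1, 2, 5], [3, 4]], Q = [[1, 2, 3], [4, 5]].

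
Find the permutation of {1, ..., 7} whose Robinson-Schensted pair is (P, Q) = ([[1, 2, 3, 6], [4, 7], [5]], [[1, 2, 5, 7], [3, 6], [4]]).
Reverse the RSK construction: for i from n down to 1, find the cell of Q containing i, remove the entry at that cell from P, and reverse-bump it up through P; the value ejected from row 1 is w(i).

Step i=7: Q has 7 at row 1, column 4; remove that cell from P, ejecting 6. So w(7) = 6. P is now [[1, 2, 3], [4, 7], [5]].
Step i=6: Q has 6 at row 2, column 2; remove 7 from row 2 of P and reverse-bump: 7 enters row 1 and ejects 3. So w(6) = 3. P is now [[1, 2, 7], [4], [5]].
Step i=5: Q has 5 at row 1, column 3; remove that cell from P, ejecting 7. So w(5) = 7. P is now [[1, 2], [4], [5]].
Step i=4: Q has 4 at row 3, column 1; remove 5 from row 3 of P and reverse-bump: 5 enters row 2 and ejects 4; 4 enters row 1 and ejects 2. So w(4) = 2. P is now [[1, 4], [5]].
Step i=3: Q has 3 at row 2, column 1; remove 5 from row 2 of P and reverse-bump: 5 enters row 1 and ejects 4. So w(3) = 4. P is now [[1, 5]].
Step i=2: Q has 2 at row 1, column 2; remove that cell from P, ejecting 5. So w(2) = 5. P is now [[1]].
Step i=1: Q has 1 at row 1, column 1; remove that cell from P, ejecting 1. So w(1) = 1. P is now [].

So w = 1 5 4 2 7 3 6.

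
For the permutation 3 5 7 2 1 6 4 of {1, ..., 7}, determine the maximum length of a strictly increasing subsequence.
3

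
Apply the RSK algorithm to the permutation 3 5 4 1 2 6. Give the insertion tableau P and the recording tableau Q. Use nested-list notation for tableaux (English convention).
Insert each entry of the permutation into P by Schensted row insertion, recording in Q the position of each new cell.

Insert 3: appended to row 1. P = [[3]], Q = [[1]].
Insert 5: appended to row 1. P = [[3, 5]], Q = [[1, 2]].
Insert 4: 4 bumps 5 from row 1; 5 starts row 2. P = [[3, 4], [5]], Q = [[1, 2], [3]].
Insert 1: 1 bumps 3 from row 1; 3 bumps 5 from row 2; 5 starts row 3. P = [[1, 4], [3], [5]], Q = [[1, 2], [3], [4]].
Insert 2: 2 bumps 4 from row 1; 4 appends to row 2. P = [[1, 2], [3, 4], [5]], Q = [[1, 2], [3, 5], [4]].
Insert 6: appended to row 1. P = [[1, 2, 6], [3, 4], [5]], Q = [[1, 2, 6], [3, 5], [4]].

So P = [[1, 2, 6], [3, 4], [5]], Q = [[1, 2, 6], [3, 5], [4]].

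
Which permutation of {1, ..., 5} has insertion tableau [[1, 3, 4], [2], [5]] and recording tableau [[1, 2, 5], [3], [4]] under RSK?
Reverse the RSK construction: for i from n down to 1, find the cell of Q containing i, remove the entry at that cell from P, and reverse-bump it up through P; the value ejected from row 1 is w(i).

Step i=5: Q has 5 at row 1, column 3; remove that cell from P, ejecting 4. So w(5) = 4. P is now [[1, 3], [2], [5]].
Step i=4: Q has 4 at row 3, column 1; remove 5 from row 3 of P and reverse-bump: 5 enters row 2 and ejects 2; 2 enters row 1 and ejects 1. So w(4) = 1. P is now [[2, 3], [5]].
Step i=3: Q has 3 at row 2, column 1; remove 5 from row 2 of P and reverse-bump: 5 enters row 1 and ejects 3. So w(3) = 3. P is now [[2, 5]].
Step i=2: Q has 2 at row 1, column 2; remove that cell from P, ejecting 5. So w(2) = 5. P is now [[2]].
Step i=1: Q has 1 at row 1, column 1; remove that cell from P, ejecting 2. So w(1) = 2. P is now [].

So w = 2 5 3 1 4.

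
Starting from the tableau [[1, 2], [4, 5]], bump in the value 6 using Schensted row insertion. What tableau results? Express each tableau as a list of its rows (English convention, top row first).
[[1, 2, 6], [4, 5]]

6 is larger than every entry of row 1, so it is appended to row 1. The new tableau is [[1, 2, 6], [4, 5]].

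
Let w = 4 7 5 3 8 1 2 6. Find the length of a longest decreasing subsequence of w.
4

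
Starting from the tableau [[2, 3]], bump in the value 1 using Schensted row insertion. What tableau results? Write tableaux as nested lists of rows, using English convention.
In row 1, 1 replaces 2 (the leftmost entry greater than 1); 2 is bumped to row 2. 2 starts a new row 2. The new tableau is [[1, 3], [2]].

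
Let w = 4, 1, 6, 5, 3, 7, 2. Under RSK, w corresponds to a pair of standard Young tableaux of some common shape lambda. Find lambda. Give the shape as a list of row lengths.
Row-insert each entry into an empty tableau.

After inserting 4: P = [[4]].
After inserting 1: P = [[1], [4]].
After inserting 6: P = [[1, 6], [4]].
After inserting 5: P = [[1, 5], [4, 6]].
After inserting 3: P = [[1, 3], [4, 5], [6]].
After inserting 7: P = [[1, 3, 7], [4, 5], [6]].
After inserting 2: P = [[1, 2, 7], [3, 5], [4], [6]].

The final insertion tableau P = [[1, 2, 7], [3, 5], [4], [6]] has shape [3, 2, 1, 1].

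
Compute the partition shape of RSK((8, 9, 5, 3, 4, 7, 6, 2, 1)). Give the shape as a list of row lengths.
[3, 2, 2, 1, 1]

Row-insert each entry into an empty tableau.

After inserting 8: P = [[8]].
After inserting 9: P = [[8, 9]].
After inserting 5: P = [[5, 9], [8]].
After inserting 3: P = [[3, 9], [5], [8]].
After inserting 4: P = [[3, 4], [5, 9], [8]].
After inserting 7: P = [[3, 4, 7], [5, 9], [8]].
After inserting 6: P = [[3, 4, 6], [5, 7], [8, 9]].
After inserting 2: P = [[2, 4, 6], [3, 7], [5, 9], [8]].
After inserting 1: P = [[1, 4, 6], [2, 7], [3, 9], [5], [8]].

The final insertion tableau P = [[1, 4, 6], [2, 7], [3, 9], [5], [8]] has shape [3, 2, 2, 1, 1].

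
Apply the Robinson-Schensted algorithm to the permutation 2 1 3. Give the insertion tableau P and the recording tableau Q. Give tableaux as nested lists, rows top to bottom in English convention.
P = [[1, 3], [2]], Q = [[1, 3], [2]]

Insert each entry of the permutation into P by Schensted row insertion, recording in Q the position of each new cell.

Insert 2: appended to row 1. P = [[2]].
Insert 1: 1 bumps 2 from row 1; 2 starts row 2. P = [[1], [2]].
Insert 3: appended to row 1. P = [[1, 3], [2]].

So P = [[1, 3], [2]], Q = [[1, 3], [2]].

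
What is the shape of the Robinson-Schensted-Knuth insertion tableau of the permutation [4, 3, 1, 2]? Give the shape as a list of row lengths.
Row-insert each entry into an empty tableau.

After inserting 4: P = [[4]].
After inserting 3: P = [[3], [4]].
After inserting 1: P = [[1], [3], [4]].
After inserting 2: P = [[1, 2], [3], [4]].

The final insertion tableau P = [[1, 2], [3], [4]] has shape [2, 1, 1].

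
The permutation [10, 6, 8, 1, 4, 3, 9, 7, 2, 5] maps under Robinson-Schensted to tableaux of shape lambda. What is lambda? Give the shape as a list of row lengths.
[3, 3, 2, 1, 1]

Row-insert each entry into an empty tableau.

After inserting 10: P = [[10]].
After inserting 6: P = [[6], [10]].
After inserting 8: P = [[6, 8], [10]].
After inserting 1: P = [[1, 8], [6], [10]].
After inserting 4: P = [[1, 4], [6, 8], [10]].
After inserting 3: P = [[1, 3], [4, 8], [6], [10]].
After inserting 9: P = [[1, 3, 9], [4, 8], [6], [10]].
After inserting 7: P = [[1, 3, 7], [4, 8, 9], [6], [10]].
After inserting 2: P = [[1, 2, 7], [3, 8, 9], [4], [6], [10]].
After inserting 5: P = [[1, 2, 5], [3, 7, 9], [4, 8], [6], [10]].

The final insertion tableau P = [[1, 2, 5], [3, 7, 9], [4, 8], [6], [10]] has shape [3, 3, 2, 1, 1].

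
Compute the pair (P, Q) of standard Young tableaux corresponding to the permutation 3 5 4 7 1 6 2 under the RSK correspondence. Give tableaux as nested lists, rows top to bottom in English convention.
Insert each entry of the permutation into P by Schensted row insertion, recording in Q the position of each new cell.

Insert 3: appended to row 1. P = [[3]], Q = [[1]].
Insert 5: appended to row 1. P = [[3, 5]], Q = [[1, 2]].
Insert 4: 4 bumps 5 from row 1; 5 starts row 2. P = [[3, 4], [5]], Q = [[1, 2], [3]].
Insert 7: appended to row 1. P = [[3, 4, 7], [5]], Q = [[1, 2, 4], [3]].
Insert 1: 1 bumps 3 from row 1; 3 bumps 5 from row 2; 5 starts row 3. P = [[1, 4, 7], [3], [5]], Q = [[1, 2, 4], [3], [5]].
Insert 6: 6 bumps 7 from row 1; 7 appends to row 2. P = [[1, 4, 6], [3, 7], [5]], Q = [[1, 2, 4], [3, 6], [5]].
Insert 2: 2 bumps 4 from row 1; 4 bumps 7 from row 2; 7 appends to row 3. P = [[1, 2, 6], [3, 4], [5, 7]], Q = [[1, 2, 4], [3, 6], [5, 7]].

So P = [[1, 2, 6], [3, 4], [5, 7]], Q = [[1, 2, 4], [3, 6], [5, 7]].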